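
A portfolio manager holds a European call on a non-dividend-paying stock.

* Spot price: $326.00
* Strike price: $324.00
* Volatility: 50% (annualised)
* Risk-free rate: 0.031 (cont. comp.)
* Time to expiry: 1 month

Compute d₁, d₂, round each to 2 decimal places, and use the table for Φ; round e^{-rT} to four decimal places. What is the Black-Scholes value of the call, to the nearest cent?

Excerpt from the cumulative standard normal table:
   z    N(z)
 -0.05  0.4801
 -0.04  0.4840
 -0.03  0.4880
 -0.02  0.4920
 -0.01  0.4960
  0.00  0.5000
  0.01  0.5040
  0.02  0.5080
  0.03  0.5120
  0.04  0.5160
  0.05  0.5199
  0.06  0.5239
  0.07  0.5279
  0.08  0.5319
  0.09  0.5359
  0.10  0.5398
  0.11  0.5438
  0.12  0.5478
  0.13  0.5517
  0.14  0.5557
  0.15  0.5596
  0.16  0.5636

T = 0.08333;  σ√T = 0.1443
d₁ = [ln(326/324) + (0.031 + 0.5²/2)·0.08333] / 0.1443 = [0.0062 + 0.0130] / 0.1443 = 0.1327 → 0.13
d₂ = d₁ − σ√T = 0.1327 − 0.1443 = -0.0116 → -0.01
exp(−rT) = exp(−0.031·0.08333) = 0.9974
N(d₁) = N(0.13) = 0.5517;  N(d₂) = N(-0.01) = 0.4960
C = 326·0.5517 − 324·0.9974·0.4960 = 179.8542 − 160.2862 = 19.5680

$19.57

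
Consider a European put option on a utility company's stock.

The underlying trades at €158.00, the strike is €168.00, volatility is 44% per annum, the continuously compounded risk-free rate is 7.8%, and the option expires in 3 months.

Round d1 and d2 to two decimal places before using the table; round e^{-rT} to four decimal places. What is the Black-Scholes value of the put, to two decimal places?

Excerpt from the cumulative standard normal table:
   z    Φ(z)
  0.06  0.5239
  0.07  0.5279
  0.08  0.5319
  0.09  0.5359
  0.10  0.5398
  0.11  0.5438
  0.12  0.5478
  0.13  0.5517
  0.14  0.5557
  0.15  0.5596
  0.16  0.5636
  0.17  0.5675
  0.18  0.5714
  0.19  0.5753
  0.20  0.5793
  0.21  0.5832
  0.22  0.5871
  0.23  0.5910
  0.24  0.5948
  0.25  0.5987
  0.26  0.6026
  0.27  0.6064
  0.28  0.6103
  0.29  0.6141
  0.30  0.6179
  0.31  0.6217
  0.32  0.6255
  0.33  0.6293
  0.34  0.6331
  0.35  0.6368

σ√T = 0.44·√0.25 = 0.2200
d₁ = [ln(158/168) + (0.078 + 0.44²/2)·0.25] / 0.2200 = [-0.0614 + 0.0437] / 0.2200 = -0.0803 ≈ -0.08
d₂ = d₁ − σ√T = -0.0803 − 0.2200 = -0.3003 ≈ -0.30
exp(−rT) = exp(−0.078·0.25) = 0.9807
N(−d₂) = N(0.30) = 0.6179;  N(−d₁) = N(0.08) = 0.5319
P = 168·0.9807·0.6179 − 158·0.5319 = 101.8037 − 84.0402 = 17.7635

€17.76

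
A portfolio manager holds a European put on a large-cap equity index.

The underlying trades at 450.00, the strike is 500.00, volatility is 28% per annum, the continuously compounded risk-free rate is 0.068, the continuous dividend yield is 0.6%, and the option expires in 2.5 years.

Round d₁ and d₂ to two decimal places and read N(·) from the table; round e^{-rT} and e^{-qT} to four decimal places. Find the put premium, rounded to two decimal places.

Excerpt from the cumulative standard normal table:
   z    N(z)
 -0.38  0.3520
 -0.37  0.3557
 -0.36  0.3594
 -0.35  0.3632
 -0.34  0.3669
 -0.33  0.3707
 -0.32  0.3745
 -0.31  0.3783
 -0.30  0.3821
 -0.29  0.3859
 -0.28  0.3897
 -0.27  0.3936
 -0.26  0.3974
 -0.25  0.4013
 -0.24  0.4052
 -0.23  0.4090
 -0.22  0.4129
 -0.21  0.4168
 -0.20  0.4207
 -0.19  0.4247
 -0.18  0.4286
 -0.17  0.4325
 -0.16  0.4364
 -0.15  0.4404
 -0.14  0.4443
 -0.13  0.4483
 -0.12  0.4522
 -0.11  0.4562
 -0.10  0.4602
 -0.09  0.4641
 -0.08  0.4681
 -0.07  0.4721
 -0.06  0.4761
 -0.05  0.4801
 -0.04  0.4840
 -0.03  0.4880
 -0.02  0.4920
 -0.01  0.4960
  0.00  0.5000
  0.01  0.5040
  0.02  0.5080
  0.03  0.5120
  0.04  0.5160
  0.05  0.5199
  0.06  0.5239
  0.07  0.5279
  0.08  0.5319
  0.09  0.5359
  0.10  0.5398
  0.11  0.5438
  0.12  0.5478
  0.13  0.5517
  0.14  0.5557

65.07

σ√T = 0.28 × 1.5811 = 0.4427
d₁ = [ln(450/500) + (0.068 − 0.006 + 0.28²/2)·2.5] / 0.4427 = [-0.1054 + 0.2530] / 0.4427 = 0.3335 → 0.33
d₂ = d₁ − σ√T = 0.3335 − 0.4427 = -0.1092 → -0.11
e^(−qT) = e^(−0.006·2.5) = 0.9851;  e^(−rT) = e^(−0.068·2.5) = 0.8437
N(−d₂) = N(0.11) = 0.5438;  N(−d₁) = N(-0.33) = 0.3707
P = 500·0.8437·0.5438 − 450·0.9851·0.3707 = 229.4020 − 164.3295 = 65.0726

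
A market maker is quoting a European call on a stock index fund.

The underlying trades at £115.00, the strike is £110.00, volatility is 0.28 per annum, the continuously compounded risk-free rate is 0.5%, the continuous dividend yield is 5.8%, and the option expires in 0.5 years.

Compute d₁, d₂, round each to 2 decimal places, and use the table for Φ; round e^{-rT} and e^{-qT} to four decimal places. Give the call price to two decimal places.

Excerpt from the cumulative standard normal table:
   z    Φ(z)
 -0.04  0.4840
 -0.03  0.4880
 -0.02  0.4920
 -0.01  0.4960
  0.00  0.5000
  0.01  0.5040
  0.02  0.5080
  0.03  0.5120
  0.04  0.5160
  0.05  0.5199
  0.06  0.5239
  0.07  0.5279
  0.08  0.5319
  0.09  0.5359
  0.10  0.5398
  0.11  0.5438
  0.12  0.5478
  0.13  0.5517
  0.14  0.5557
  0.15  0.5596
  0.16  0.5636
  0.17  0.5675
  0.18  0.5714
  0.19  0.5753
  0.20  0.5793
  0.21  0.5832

σ√T = 0.28·√0.5 = 0.1980
d₁ = [ln(115/110) + (0.005 − 0.058 + 0.28²/2)·0.5] / 0.1980 = [0.0445 − 0.0069] / 0.1980 = 0.1897 ≈ 0.19
d₂ = d₁ − σ√T = 0.1897 − 0.1980 = -0.0083 ≈ -0.01
exp(−qT) = exp(−0.058·0.5) = 0.9714;  exp(−rT) = exp(−0.005·0.5) = 0.9975
N(d₁) = N(0.19) = 0.5753;  N(d₂) = N(-0.01) = 0.4960
C = 115·0.9714·0.5753 − 110·0.9975·0.4960 = 64.2673 − 54.4236 = 9.8437

£9.84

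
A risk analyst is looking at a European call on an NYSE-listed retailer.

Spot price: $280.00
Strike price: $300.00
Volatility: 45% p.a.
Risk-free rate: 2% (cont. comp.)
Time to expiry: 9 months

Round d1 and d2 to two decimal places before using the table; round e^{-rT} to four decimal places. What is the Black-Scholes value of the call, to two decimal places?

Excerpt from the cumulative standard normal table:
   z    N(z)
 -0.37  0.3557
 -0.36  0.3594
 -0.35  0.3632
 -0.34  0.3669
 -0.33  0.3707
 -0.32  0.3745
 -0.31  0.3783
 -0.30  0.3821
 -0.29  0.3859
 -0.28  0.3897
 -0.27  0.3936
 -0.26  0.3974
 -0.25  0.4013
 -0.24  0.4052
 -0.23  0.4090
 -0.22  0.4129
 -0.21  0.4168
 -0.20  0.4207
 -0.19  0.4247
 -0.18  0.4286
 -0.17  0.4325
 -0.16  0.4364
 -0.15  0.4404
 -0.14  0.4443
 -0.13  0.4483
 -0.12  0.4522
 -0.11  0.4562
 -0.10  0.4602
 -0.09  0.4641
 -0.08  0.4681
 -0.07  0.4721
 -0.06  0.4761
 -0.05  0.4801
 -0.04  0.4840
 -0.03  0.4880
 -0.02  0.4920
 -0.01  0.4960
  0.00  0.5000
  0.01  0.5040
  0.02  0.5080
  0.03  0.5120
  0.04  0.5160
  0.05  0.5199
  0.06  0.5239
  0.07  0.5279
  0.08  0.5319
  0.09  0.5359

σ√T = 0.45 × 0.8660 = 0.3897
ln(S/K) + (r + σ²/2)T = ln(280/300) + (0.02 + 0.45²/2)·0.75 = -0.0690 + 0.0909 = 0.0219
d₁ = 0.0219 / 0.3897 = 0.0563 → 0.06
d₂ = d₁ − σ√T = 0.0563 − 0.3897 = -0.3334 → -0.33
exp(−rT) = exp(−0.02·0.75) = 0.9851
N(d₁) = N(0.06) = 0.5239;  N(d₂) = N(-0.33) = 0.3707
C = 280·0.5239 − 300·0.9851·0.3707 = 146.6920 − 109.5530 = 37.1390

$37.14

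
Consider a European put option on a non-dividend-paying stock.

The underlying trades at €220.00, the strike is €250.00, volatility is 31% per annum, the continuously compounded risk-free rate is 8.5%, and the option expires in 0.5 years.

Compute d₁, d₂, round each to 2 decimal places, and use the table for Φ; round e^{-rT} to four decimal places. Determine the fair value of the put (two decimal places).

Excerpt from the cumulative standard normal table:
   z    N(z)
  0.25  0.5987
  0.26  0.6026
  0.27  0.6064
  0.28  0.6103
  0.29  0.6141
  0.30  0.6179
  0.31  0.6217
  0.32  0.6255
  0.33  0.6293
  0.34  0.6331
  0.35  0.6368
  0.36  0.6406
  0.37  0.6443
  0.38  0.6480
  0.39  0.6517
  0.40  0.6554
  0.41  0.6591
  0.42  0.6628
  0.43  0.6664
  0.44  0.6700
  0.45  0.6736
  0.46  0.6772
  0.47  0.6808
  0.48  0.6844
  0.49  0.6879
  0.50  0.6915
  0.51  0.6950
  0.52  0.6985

€31.42

σ√T = 0.31 × 0.7071 = 0.2192
d₁ = [ln(220/250) + (0.085 + ½·0.31²)·0.5] / (σ√T) = (-0.1278 + 0.0665) / 0.2192 = -0.2797 ≈ -0.28
d₂ = -0.2797 − 0.2192 = -0.4989 ≈ -0.50
e^(−rT) = e^(−0.085·0.5) = 0.9584
N(−d₂) = N(0.50) = 0.6915;  N(−d₁) = N(0.28) = 0.6103
P = 250·0.9584·0.6915 − 220·0.6103 = 165.6834 − 134.2660 = 31.4174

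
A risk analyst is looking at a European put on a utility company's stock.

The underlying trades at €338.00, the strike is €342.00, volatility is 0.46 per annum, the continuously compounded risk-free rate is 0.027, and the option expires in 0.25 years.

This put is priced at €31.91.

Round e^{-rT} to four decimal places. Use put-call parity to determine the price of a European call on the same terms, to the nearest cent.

exp(−rT) = exp(−0.027·0.25) = 0.9933
Put-call parity: C − P = S − K·e^(−rT) = 338 − 342·0.9933 = 338 − 339.7086 = -1.7086
C = P + (C − P) = 31.91 + (-1.7086) = 30.2014

€30.20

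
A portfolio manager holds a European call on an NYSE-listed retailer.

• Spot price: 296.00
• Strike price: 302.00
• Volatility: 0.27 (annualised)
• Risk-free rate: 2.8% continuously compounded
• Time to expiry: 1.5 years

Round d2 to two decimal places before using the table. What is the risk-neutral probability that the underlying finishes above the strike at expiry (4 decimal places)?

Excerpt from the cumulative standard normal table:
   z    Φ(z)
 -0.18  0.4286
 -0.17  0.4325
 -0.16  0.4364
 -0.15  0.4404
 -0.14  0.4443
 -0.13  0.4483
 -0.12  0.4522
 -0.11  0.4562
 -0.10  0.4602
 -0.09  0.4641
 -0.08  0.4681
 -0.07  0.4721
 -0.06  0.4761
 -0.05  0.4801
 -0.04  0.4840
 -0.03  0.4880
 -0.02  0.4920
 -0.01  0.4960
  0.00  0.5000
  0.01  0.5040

0.4602

σ√T = 0.27 × 1.2247 = 0.3307
ln(S/K) + (r + σ²/2)T = ln(296/302) + (0.028 + 0.27²/2)·1.5 = -0.0201 + 0.0967 = 0.0766
d₁ = 0.0766 / 0.3307 = 0.2317 ≈ 0.23
d₂ = d₁ − σ√T = 0.2317 − 0.3307 = -0.0990 ≈ -0.10
Pr(exercise) under Q = N(d₂) = 0.4602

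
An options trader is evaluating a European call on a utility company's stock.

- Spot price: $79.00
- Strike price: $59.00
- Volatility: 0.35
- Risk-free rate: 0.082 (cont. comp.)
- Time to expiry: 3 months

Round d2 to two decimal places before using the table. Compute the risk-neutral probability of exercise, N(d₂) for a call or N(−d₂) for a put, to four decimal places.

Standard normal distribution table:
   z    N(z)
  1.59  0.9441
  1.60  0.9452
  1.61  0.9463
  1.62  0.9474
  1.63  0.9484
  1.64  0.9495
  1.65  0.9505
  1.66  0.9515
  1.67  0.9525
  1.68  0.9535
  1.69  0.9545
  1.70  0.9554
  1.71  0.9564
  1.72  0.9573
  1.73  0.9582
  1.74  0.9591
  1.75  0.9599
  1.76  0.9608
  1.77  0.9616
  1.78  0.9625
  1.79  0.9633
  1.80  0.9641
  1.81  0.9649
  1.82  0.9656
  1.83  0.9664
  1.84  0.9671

σ√T = 0.35 × 0.5000 = 0.1750
d₁ = [ln(79/59) + (0.082 + ½·0.35²)·0.25] / (σ√T) = (0.2919 + 0.0358) / 0.1750 = 1.8727 → 1.87
d₂ = 1.8727 − 0.1750 = 1.6977 → 1.70
Pr(exercise) under Q = N(d₂) = 0.9554

0.9554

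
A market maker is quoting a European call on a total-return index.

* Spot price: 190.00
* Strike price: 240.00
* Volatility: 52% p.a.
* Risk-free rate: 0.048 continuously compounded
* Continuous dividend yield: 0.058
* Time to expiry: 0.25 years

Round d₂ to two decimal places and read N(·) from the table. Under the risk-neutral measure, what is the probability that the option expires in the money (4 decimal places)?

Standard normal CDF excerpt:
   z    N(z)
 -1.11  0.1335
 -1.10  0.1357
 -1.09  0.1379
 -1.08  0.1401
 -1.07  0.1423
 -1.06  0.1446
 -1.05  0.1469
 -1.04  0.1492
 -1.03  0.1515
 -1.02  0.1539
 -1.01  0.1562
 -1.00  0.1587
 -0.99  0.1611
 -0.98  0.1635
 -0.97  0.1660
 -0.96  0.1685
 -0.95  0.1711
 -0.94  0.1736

σ√T = 0.52 × 0.5000 = 0.2600
d₁ = [ln(190/240) + (0.048 − 0.058 + 0.52²/2)·0.25] / 0.2600 = [-0.2336 + 0.0313] / 0.2600 = -0.7781 which rounds to -0.78
d₂ = d₁ − σ√T = -0.7781 − 0.2600 = -1.0381 which rounds to -1.04
Pr(exercise) under Q = N(d₂) = 0.1492

0.1492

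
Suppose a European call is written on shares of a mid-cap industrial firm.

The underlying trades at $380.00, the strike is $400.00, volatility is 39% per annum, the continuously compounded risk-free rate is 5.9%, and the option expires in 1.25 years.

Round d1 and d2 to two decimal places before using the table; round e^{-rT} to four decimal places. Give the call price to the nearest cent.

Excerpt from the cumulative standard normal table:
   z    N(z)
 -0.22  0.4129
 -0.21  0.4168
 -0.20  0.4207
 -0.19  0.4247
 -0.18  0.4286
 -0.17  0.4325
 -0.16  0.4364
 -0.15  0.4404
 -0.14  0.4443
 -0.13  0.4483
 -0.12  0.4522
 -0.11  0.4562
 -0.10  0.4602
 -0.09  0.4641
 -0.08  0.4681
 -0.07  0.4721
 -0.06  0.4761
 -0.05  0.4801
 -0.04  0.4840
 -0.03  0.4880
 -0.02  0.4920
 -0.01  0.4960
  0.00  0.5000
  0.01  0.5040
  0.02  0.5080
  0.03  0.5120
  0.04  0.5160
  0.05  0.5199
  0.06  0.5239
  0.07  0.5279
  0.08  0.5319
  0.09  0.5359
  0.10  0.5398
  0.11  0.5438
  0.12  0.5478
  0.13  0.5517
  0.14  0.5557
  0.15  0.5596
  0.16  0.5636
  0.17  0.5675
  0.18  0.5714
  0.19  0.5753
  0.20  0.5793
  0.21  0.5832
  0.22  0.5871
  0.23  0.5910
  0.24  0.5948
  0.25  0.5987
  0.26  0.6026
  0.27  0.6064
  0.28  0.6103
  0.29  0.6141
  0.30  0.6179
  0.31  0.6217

σ√T = 0.39 × 1.1180 = 0.4360
d₁ = [ln(380/400) + (0.059 + 0.39²/2)·1.25] / 0.4360 = [-0.0513 + 0.1688] / 0.4360 = 0.2695 ⇒ 0.27
d₂ = d₁ − σ√T = 0.2695 − 0.4360 = -0.1665 ⇒ -0.17
exp(−rT) = exp(−0.059·1.25) = 0.9289
N(d₁) = N(0.27) = 0.6064;  N(d₂) = N(-0.17) = 0.4325
C = 380·0.6064 − 400·0.9289·0.4325 = 230.4320 − 160.6997 = 69.7323

$69.73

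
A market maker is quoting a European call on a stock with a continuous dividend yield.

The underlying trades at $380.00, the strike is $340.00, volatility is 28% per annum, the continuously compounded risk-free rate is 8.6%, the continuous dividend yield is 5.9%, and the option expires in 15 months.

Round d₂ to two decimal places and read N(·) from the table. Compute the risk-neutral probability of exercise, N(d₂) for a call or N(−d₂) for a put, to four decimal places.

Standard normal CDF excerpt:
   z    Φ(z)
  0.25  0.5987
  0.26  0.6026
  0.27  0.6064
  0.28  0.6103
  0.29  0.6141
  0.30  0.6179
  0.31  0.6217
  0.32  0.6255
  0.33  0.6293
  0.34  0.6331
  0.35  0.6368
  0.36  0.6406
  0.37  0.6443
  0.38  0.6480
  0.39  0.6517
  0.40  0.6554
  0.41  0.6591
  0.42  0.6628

0.6217

T = 1.25;  σ√T = 0.3130
d₁ = [ln(380/340) + (0.086 − 0.059 + 0.28²/2)·1.25] / 0.3130 = [0.1112 + 0.0828] / 0.3130 = 0.6196 which rounds to 0.62
d₂ = d₁ − σ√T = 0.6196 − 0.3130 = 0.3066 which rounds to 0.31
Risk-neutral Pr[S_T > K] = N(d₂) = N(0.31) = 0.6217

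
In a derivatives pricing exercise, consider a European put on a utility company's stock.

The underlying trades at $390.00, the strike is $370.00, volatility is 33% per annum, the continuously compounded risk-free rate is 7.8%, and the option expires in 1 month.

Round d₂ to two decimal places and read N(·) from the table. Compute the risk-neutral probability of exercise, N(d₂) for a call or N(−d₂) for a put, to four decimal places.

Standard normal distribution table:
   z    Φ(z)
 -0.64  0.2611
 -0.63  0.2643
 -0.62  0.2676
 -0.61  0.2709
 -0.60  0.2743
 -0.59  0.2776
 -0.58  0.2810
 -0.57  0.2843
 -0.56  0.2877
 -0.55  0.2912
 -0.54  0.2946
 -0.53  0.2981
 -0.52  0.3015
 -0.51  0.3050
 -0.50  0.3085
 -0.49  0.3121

0.2843

T = 0.08333;  σ√T = 0.0953
d₁ = [ln(390/370) + (0.078 + 0.33²/2)·0.08333] / 0.0953 = [0.0526 + 0.0110] / 0.0953 = 0.6685 → 0.67
d₂ = d₁ − σ√T = 0.6685 − 0.0953 = 0.5732 → 0.57
Pr(exercise) under Q = N(−d₂) = N(-0.57) = 0.2843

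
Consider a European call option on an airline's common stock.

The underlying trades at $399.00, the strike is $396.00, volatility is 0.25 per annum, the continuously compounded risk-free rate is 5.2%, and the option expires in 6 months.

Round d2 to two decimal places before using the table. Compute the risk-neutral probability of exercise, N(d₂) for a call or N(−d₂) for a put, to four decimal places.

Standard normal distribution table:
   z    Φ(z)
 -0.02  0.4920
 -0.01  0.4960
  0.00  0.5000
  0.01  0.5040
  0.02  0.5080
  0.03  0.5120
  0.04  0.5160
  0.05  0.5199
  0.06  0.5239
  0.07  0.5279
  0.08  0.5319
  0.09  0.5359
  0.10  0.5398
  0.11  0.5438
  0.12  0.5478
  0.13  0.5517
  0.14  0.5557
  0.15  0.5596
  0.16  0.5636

0.5398

σ√T = 0.25·√0.5 = 0.1768
d₁ = [ln(399/396) + (0.052 + 0.25²/2)·0.5] / 0.1768 = [0.0075 + 0.0416] / 0.1768 = 0.2782 ≈ 0.28
d₂ = d₁ − σ√T = 0.2782 − 0.1768 = 0.1014 ≈ 0.10
Risk-neutral Pr[S_T > K] = N(d₂) = N(0.10) = 0.5398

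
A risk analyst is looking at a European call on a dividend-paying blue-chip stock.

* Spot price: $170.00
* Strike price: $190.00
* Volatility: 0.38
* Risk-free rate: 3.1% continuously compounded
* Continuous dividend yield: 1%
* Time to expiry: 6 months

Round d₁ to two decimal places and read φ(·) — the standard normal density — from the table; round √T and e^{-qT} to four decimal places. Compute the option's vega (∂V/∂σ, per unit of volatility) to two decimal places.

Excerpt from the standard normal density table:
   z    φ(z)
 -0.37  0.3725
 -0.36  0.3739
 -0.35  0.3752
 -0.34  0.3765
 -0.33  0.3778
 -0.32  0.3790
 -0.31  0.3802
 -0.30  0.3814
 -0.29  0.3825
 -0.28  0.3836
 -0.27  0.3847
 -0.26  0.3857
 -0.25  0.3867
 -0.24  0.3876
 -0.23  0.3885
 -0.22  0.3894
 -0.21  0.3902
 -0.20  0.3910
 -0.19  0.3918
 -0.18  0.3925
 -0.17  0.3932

46.36

T = 0.5;  σ√T = 0.2687
d₁ = [ln(170/190) + (0.031 − 0.01 + 0.38²/2)·0.5] / 0.2687 = [-0.1112 + 0.0466] / 0.2687 = -0.2405 ≈ -0.24
√T = √0.5 = 0.7071
φ(d₁) = φ(-0.24) = 0.3876
exp(−qT) = exp(−0.01·0.5) = 0.9950
vega = S·exp(−qT)·φ(d₁)·√T = 170·0.9950·0.3876·0.7071 = 46.3593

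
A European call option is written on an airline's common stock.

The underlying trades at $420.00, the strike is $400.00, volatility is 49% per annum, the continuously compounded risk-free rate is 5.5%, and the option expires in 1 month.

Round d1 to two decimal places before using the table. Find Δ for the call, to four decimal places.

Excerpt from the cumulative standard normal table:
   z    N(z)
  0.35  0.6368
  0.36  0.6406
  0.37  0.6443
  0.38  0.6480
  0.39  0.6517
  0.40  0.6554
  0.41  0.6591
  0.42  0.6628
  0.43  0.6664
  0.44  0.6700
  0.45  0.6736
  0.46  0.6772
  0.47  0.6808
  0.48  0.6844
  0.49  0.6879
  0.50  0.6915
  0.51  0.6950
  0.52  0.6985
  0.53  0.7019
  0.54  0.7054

σ√T = 0.49 × 0.2887 = 0.1415
d₁ = [ln(420/400) + (0.055 + 0.49²/2)·0.08333] / 0.1415 = [0.0488 + 0.0146] / 0.1415 = 0.4481 ≈ 0.45
N(d₁) = N(0.45) = 0.6736
Δ_call = N(d₁) = 0.6736

0.6736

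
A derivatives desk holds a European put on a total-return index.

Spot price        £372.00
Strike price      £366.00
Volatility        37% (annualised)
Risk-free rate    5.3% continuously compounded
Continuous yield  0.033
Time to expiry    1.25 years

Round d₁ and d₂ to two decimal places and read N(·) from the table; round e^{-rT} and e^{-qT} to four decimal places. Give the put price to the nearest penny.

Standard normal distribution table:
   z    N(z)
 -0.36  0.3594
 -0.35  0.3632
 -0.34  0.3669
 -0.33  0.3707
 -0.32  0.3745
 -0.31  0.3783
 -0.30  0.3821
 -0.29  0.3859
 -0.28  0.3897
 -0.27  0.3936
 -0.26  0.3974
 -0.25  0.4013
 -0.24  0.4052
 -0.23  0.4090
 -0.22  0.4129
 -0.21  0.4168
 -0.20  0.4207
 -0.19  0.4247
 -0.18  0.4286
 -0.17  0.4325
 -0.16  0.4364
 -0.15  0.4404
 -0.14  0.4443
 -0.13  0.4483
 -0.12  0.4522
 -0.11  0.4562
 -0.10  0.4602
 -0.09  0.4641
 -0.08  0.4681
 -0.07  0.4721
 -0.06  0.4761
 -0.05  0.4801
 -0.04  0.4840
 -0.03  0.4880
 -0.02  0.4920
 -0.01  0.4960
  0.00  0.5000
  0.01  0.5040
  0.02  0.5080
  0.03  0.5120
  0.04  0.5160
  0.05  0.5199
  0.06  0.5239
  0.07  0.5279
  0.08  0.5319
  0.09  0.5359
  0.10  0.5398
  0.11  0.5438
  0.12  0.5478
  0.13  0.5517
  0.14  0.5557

σ√T = 0.37 × 1.1180 = 0.4137
d₁ = [ln(372/366) + (0.053 − 0.033 + 0.37²/2)·1.25] / 0.4137 = [0.0163 + 0.1106] / 0.4137 = 0.3066 ⇒ 0.31
d₂ = d₁ − σ√T = 0.3066 − 0.4137 = -0.1071 ⇒ -0.11
exp(−qT) = exp(−0.033·1.25) = 0.9596;  exp(−rT) = exp(−0.053·1.25) = 0.9359
N(−d₂) = N(0.11) = 0.5438;  N(−d₁) = N(-0.31) = 0.3783
P = 366·0.9359·0.5438 − 372·0.9596·0.3783 = 186.2729 − 135.0422 = 51.2307

£51.23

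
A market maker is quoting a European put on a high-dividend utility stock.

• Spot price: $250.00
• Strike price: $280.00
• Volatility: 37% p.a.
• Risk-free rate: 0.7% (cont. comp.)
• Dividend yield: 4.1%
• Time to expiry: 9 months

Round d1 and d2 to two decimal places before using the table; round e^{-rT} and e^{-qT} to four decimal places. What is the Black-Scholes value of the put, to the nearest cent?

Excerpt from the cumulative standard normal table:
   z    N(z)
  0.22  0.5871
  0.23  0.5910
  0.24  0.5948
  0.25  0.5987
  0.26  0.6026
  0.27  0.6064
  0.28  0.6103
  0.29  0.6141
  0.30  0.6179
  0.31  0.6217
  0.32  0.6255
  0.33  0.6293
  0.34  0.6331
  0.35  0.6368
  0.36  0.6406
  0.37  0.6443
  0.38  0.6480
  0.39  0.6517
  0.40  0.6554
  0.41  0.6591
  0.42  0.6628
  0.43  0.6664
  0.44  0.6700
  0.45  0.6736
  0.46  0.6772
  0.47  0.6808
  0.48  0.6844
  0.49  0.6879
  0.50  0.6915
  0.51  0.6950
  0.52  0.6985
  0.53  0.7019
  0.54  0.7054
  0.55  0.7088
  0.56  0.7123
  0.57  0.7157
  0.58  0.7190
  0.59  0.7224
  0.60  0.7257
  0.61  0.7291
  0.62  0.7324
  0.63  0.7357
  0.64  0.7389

$54.21

T = 0.75;  σ√T = 0.3204
d₁ = [ln(250/280) + (0.007 − 0.041 + 0.37²/2)·0.75] / 0.3204 = [-0.1133 + 0.0258] / 0.3204 = -0.2730 → -0.27
d₂ = d₁ − σ√T = -0.2730 − 0.3204 = -0.5935 → -0.59
exp(−qT) = exp(−0.041·0.75) = 0.9697;  exp(−rT) = exp(−0.007·0.75) = 0.9948
N(−d₂) = N(0.59) = 0.7224;  N(−d₁) = N(0.27) = 0.6064
P = 280·0.9948·0.7224 − 250·0.9697·0.6064 = 201.2202 − 147.0065 = 54.2137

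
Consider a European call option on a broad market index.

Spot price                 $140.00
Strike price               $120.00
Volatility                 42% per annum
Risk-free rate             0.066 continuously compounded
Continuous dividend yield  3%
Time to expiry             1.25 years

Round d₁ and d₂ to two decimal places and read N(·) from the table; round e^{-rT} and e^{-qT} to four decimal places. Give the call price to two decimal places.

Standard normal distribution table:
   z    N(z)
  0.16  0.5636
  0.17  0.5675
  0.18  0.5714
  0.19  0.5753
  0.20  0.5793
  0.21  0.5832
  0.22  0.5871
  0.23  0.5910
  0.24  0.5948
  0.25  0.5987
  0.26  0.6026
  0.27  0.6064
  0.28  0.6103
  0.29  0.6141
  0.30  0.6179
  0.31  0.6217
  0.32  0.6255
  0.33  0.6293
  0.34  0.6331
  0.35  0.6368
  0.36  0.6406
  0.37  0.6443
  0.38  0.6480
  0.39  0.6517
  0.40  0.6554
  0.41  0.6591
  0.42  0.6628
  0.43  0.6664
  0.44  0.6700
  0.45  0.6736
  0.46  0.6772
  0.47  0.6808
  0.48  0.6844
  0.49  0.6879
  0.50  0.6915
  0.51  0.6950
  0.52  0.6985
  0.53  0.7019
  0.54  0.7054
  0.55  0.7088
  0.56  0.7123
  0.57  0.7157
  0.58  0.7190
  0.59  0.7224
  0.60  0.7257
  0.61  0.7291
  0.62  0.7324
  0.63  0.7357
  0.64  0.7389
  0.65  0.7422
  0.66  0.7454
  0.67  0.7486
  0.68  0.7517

$36.95

σ√T = 0.42 × 1.1180 = 0.4696
d₁ = [ln(140/120) + (0.066 − 0.03 + ½·0.42²)·1.25] / (σ√T) = (0.1542 + 0.1552) / 0.4696 = 0.6589 → 0.66
d₂ = 0.6589 − 0.4696 = 0.1893 → 0.19
e^(−qT) = e^(−0.03·1.25) = 0.9632;  e^(−rT) = e^(−0.066·1.25) = 0.9208
N(d₁) = N(0.66) = 0.7454;  N(d₂) = N(0.19) = 0.5753
C = 140·0.9632·0.7454 − 120·0.9208·0.5753 = 100.5157 − 63.5683 = 36.9474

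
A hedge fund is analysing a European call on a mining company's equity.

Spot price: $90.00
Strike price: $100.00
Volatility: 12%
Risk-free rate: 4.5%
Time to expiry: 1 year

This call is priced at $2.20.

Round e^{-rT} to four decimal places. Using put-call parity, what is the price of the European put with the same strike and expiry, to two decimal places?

$7.80

exp(−rT) = exp(−0.045·1) = 0.9560
Put-call parity: C − P = S − K·e^(−rT) = 90 − 100·0.9560 = 90 − 95.6000 = -5.6000
P = C − (C − P) = 2.20 − (-5.6000) = 7.8000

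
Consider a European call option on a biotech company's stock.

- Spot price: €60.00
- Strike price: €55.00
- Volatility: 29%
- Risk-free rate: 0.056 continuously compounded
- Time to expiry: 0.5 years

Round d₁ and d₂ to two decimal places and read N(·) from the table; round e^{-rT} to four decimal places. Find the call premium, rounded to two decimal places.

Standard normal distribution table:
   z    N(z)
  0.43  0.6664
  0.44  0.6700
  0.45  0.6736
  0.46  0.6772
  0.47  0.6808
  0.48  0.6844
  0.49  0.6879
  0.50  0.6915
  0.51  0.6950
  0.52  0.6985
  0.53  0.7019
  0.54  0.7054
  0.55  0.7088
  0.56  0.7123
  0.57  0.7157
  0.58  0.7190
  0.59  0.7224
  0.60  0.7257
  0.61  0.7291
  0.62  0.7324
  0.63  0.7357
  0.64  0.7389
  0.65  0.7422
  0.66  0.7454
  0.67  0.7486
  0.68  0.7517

€8.51

T = 0.5;  σ√T = 0.2051
d₁ = [ln(60/55) + (0.056 + 0.29²/2)·0.5] / 0.2051 = [0.0870 + 0.0490] / 0.2051 = 0.6634 ⇒ 0.66
d₂ = d₁ − σ√T = 0.6634 − 0.2051 = 0.4583 ⇒ 0.46
e^(−rT) = e^(−0.056·0.5) = 0.9724
N(d₁) = N(0.66) = 0.7454;  N(d₂) = N(0.46) = 0.6772
C = 60·0.7454 − 55·0.9724·0.6772 = 44.7240 − 36.2180 = 8.5060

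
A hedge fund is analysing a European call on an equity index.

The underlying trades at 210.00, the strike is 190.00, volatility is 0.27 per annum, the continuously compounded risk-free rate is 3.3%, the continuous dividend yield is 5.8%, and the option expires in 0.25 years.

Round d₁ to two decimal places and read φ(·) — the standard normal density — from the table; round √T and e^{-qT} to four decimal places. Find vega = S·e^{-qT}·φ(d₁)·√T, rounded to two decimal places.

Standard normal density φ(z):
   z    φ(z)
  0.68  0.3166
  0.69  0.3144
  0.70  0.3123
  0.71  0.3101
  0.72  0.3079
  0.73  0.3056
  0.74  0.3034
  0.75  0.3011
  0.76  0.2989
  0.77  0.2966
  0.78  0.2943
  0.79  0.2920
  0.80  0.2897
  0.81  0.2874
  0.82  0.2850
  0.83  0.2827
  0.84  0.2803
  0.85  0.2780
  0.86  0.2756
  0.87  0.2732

30.93

T = 0.25;  σ√T = 0.1350
d₁ = [ln(210/190) + (0.033 − 0.058 + ½·0.27²)·0.25] / (σ√T) = (0.1001 + 0.0029) / 0.1350 = 0.7626 → 0.76
√T = √0.25 = 0.5000
φ(d₁) = φ(0.76) = 0.2989
e^(−qT) = e^(−0.058·0.25) = 0.9856
vega = S·e^(−qT)·φ(d₁)·√T = 210·0.9856·0.2989·0.5000 = 30.9326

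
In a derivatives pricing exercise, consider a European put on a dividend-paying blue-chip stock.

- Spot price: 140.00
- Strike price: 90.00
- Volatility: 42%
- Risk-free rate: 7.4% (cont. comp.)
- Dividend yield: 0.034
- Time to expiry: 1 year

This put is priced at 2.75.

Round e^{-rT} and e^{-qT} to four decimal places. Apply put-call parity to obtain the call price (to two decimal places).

54.49

exp(−qT) = exp(−0.034·1) = 0.9666;  exp(−rT) = exp(−0.074·1) = 0.9287
Put-call parity: C − P = S·e^(−qT) − K·e^(−rT) = 140·0.9666 − 90·0.9287 = 135.3240 − 83.5830 = 51.7410
C = P + (C − P) = 2.75 + (51.7410) = 54.4910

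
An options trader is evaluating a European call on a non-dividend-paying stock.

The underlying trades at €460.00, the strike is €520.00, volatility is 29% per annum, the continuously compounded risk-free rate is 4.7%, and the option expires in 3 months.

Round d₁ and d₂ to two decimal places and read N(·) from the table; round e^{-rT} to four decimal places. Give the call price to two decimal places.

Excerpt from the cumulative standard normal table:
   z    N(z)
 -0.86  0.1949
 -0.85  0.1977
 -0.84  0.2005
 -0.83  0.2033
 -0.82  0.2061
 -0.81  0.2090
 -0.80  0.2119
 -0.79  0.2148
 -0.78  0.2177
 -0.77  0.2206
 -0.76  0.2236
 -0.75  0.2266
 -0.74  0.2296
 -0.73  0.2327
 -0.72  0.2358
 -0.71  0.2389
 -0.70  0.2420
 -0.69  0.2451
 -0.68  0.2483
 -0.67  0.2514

€9.71

T = 0.25;  σ√T = 0.1450
ln(S/K) + (r + σ²/2)T = ln(460/520) + (0.047 + 0.29²/2)·0.25 = -0.1226 + 0.0223 = -0.1003
d₁ = -0.1003 / 0.1450 = -0.6920 → -0.69
d₂ = d₁ − σ√T = -0.6920 − 0.1450 = -0.8370 → -0.84
e^(−rT) = e^(−0.047·0.25) = 0.9883
N(d₁) = N(-0.69) = 0.2451;  N(d₂) = N(-0.84) = 0.2005
C = 460·0.2451 − 520·0.9883·0.2005 = 112.7460 − 103.0402 = 9.7058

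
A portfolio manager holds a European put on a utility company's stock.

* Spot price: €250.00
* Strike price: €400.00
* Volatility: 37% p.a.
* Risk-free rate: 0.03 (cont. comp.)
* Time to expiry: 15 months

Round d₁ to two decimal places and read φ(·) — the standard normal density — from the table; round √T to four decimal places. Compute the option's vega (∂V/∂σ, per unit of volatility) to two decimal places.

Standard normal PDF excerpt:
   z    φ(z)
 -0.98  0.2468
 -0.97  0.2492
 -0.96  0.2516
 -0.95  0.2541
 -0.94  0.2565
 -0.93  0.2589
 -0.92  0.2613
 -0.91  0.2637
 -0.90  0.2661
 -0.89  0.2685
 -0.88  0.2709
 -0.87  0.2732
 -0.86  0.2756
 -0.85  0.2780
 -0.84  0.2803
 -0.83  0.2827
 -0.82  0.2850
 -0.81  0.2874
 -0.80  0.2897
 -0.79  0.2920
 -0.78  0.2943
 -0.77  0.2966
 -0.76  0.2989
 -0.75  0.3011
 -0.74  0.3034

σ√T = 0.37 × 1.1180 = 0.4137
ln(S/K) + (r + σ²/2)T = ln(250/400) + (0.03 + 0.37²/2)·1.25 = -0.4700 + 0.1231 = -0.3469
d₁ = -0.3469 / 0.4137 = -0.8387 ⇒ -0.84
√T = √1.25 = 1.1180
φ(d₁) = φ(-0.84) = 0.2803
vega = S·φ(d₁)·√T = 250·0.2803·1.1180 = 78.3439

78.34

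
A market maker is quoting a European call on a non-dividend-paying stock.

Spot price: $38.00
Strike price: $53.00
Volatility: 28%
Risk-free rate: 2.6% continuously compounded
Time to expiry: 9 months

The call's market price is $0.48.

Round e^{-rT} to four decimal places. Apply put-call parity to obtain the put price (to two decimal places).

exp(−rT) = exp(−0.026·0.75) = 0.9807
Put-call parity: C − P = S − K·e^(−rT) = 38 − 53·0.9807 = 38 − 51.9771 = -13.9771
P = C − (C − P) = 0.48 − (-13.9771) = 14.4571

$14.46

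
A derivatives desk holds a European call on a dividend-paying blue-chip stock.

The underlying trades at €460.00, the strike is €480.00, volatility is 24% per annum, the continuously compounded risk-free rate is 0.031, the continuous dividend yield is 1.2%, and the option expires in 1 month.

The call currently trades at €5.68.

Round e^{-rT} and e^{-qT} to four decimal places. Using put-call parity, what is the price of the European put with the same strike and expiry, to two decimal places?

€24.89

e^(−qT) = e^(−0.012·0.08333) = 0.9990;  e^(−rT) = e^(−0.031·0.08333) = 0.9974
Put-call parity: C − P = S·e^(−qT) − K·e^(−rT) = 460·0.9990 − 480·0.9974 = 459.5400 − 478.7520 = -19.2120
P = C − (C − P) = 5.68 − (-19.2120) = 24.8920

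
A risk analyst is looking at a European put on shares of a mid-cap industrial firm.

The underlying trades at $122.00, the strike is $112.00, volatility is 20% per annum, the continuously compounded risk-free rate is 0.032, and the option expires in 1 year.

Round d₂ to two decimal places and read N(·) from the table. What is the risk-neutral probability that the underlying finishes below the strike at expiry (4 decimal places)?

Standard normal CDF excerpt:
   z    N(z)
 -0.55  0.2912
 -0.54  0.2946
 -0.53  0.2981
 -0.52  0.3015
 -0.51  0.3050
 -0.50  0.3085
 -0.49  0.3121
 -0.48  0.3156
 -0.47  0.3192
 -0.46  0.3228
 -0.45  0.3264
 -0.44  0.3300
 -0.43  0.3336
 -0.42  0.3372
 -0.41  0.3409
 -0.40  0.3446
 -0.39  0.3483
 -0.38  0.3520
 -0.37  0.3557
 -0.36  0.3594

0.3121

σ√T = 0.2 × 1.0000 = 0.2000
ln(S/K) + (r + σ²/2)T = ln(122/112) + (0.032 + 0.2²/2)·1 = 0.0855 + 0.0520 = 0.1375
d₁ = 0.1375 / 0.2000 = 0.6876 → 0.69
d₂ = d₁ − σ√T = 0.6876 − 0.2000 = 0.4876 → 0.49
Pr(exercise) under Q = N(−d₂) = N(-0.49) = 0.3121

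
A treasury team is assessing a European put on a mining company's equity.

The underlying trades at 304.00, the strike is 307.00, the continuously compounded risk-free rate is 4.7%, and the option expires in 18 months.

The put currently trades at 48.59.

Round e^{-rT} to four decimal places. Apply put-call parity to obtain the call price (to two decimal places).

exp(−rT) = exp(−0.047·1.5) = 0.9319
Put-call parity: C − P = S − K·e^(−rT) = 304 − 307·0.9319 = 304 − 286.0933 = 17.9067
C = P + (C − P) = 48.59 + (17.9067) = 66.4967

66.50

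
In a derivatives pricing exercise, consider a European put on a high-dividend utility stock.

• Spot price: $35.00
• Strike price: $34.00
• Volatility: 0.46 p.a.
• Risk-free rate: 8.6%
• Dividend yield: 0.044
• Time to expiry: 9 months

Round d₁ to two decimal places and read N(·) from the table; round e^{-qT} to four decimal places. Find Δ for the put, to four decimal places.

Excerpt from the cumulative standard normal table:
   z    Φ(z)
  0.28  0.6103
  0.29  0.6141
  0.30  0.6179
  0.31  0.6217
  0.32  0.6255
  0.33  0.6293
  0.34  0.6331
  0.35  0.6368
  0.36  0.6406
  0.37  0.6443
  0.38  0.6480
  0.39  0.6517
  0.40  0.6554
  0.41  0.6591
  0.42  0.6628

T = 0.75;  σ√T = 0.3984
ln(S/K) + (r − q + σ²/2)T = ln(35/34) + (0.086 − 0.044 + 0.46²/2)·0.75 = 0.0290 + 0.1108 = 0.1398
d₁ = 0.1398 / 0.3984 = 0.3510 → 0.35
N(d₁) = N(0.35) = 0.6368
Δ_put = exp(−qT)·(N(d₁) − 1) = 0.9675·(0.6368 − 1) = -0.3514

-0.3514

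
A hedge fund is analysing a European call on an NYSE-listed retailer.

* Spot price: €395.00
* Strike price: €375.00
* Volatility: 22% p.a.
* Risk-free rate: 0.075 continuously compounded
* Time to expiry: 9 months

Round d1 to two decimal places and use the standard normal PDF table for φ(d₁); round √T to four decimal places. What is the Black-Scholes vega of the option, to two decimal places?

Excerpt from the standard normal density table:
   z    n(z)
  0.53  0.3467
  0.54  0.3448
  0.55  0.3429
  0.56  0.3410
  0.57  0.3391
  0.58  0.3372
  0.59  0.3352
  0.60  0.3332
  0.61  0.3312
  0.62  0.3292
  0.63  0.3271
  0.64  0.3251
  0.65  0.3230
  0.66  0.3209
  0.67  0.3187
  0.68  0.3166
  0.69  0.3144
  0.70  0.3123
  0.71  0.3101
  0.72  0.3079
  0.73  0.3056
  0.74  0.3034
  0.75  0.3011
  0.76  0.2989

σ√T = 0.22·√0.75 = 0.1905
d₁ = [ln(395/375) + (0.075 + 0.22²/2)·0.75] / 0.1905 = [0.0520 + 0.0744] / 0.1905 = 0.6632 → 0.66
√T = √0.75 = 0.8660
φ(d₁) = φ(0.66) = 0.3209
vega = S·φ(d₁)·√T = 395·0.3209·0.8660 = 109.7703

109.77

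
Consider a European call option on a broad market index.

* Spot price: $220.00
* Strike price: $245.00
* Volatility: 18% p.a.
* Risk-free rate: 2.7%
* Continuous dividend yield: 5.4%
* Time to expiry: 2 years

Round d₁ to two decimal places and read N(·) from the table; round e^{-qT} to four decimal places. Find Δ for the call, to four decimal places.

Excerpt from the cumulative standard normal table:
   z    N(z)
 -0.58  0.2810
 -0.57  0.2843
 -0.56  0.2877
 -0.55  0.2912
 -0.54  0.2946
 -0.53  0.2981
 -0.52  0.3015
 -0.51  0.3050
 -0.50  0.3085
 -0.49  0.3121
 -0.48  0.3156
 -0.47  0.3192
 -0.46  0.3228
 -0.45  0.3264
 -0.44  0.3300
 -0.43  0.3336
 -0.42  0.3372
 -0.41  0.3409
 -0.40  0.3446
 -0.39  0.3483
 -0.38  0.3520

σ√T = 0.18·√2 = 0.2546
ln(S/K) + (r − q + σ²/2)T = ln(220/245) + (0.027 − 0.054 + 0.18²/2)·2 = -0.1076 − 0.0216 = -0.1292
d₁ = -0.1292 / 0.2546 = -0.5077 → -0.51
N(d₁) = N(-0.51) = 0.3050
Δ_call = e^(−qT)·N(d₁) = 0.8976·0.3050 = 0.2738

0.2738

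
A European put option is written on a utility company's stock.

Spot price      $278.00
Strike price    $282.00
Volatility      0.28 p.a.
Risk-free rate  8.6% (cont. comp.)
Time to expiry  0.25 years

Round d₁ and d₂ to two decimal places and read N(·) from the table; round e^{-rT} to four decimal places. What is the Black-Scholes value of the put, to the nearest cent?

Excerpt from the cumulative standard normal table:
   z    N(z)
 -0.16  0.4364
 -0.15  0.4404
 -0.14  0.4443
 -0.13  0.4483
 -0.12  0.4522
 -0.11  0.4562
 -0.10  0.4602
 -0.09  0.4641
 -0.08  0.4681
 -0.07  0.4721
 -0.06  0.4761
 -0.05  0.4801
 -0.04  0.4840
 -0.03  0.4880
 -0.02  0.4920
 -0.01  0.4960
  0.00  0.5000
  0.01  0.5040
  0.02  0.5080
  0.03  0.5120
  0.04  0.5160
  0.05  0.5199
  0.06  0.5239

σ√T = 0.28 × 0.5000 = 0.1400
d₁ = [ln(278/282) + (0.086 + 0.28²/2)·0.25] / 0.1400 = [-0.0143 + 0.0313] / 0.1400 = 0.1215 ≈ 0.12
d₂ = d₁ − σ√T = 0.1215 − 0.1400 = -0.0185 ≈ -0.02
e^(−rT) = e^(−0.086·0.25) = 0.9787
N(−d₂) = N(0.02) = 0.5080;  N(−d₁) = N(-0.12) = 0.4522
P = 282·0.9787·0.5080 − 278·0.4522 = 140.2046 − 125.7116 = 14.4930

$14.49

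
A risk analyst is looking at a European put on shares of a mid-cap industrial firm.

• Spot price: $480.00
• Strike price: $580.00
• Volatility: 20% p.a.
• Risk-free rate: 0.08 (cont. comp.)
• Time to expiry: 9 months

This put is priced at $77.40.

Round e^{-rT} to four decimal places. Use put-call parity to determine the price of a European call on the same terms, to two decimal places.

$11.16

e^(−rT) = e^(−0.08·0.75) = 0.9418
Put-call parity: C − P = S − K·e^(−rT) = 480 − 580·0.9418 = 480 − 546.2440 = -66.2440
C = P + (C − P) = 77.40 + (-66.2440) = 11.1560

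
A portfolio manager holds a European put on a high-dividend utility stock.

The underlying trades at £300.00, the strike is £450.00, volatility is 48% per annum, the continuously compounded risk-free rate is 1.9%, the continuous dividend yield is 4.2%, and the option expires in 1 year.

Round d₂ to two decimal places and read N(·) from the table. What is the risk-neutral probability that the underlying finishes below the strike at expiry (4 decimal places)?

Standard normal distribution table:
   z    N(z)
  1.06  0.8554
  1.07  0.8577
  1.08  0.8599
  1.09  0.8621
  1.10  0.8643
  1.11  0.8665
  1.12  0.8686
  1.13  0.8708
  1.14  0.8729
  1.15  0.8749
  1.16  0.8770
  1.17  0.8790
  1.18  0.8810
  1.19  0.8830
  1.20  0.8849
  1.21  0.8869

0.8708

σ√T = 0.48·√1 = 0.4800
d₁ = [ln(300/450) + (0.019 − 0.042 + ½·0.48²)·1] / (σ√T) = (-0.4055 + 0.0922) / 0.4800 = -0.6526 ⇒ -0.65
d₂ = -0.6526 − 0.4800 = -1.1326 ⇒ -1.13
Risk-neutral Pr[S_T < K] = N(−d₂) = N(1.13) = 0.8708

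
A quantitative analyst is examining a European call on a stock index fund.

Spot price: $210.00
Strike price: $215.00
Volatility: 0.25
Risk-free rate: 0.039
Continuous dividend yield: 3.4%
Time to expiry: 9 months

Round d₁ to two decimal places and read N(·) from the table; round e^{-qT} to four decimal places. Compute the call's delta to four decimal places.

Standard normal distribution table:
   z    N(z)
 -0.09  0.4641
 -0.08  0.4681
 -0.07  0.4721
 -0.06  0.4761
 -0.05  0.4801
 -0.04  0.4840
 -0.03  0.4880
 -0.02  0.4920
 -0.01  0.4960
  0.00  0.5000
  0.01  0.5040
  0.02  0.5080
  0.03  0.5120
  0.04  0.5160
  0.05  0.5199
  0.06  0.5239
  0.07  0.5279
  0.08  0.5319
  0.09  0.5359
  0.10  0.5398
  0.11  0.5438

0.4952

T = 0.75;  σ√T = 0.2165
d₁ = [ln(210/215) + (0.039 − 0.034 + 0.25²/2)·0.75] / 0.2165 = [-0.0235 + 0.0272] / 0.2165 = 0.0169 which rounds to 0.02
N(d₁) = N(0.02) = 0.5080
Δ_call = e^(−qT)·N(d₁) = 0.9748·0.5080 = 0.4952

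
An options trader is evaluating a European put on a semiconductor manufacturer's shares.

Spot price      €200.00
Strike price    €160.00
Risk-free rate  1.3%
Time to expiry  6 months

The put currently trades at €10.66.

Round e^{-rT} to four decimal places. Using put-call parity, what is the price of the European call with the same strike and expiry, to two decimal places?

€51.70

exp(−rT) = exp(−0.013·0.5) = 0.9935
Put-call parity: C − P = S − K·e^(−rT) = 200 − 160·0.9935 = 200 − 158.9600 = 41.0400
C = P + (C − P) = 10.66 + (41.0400) = 51.7000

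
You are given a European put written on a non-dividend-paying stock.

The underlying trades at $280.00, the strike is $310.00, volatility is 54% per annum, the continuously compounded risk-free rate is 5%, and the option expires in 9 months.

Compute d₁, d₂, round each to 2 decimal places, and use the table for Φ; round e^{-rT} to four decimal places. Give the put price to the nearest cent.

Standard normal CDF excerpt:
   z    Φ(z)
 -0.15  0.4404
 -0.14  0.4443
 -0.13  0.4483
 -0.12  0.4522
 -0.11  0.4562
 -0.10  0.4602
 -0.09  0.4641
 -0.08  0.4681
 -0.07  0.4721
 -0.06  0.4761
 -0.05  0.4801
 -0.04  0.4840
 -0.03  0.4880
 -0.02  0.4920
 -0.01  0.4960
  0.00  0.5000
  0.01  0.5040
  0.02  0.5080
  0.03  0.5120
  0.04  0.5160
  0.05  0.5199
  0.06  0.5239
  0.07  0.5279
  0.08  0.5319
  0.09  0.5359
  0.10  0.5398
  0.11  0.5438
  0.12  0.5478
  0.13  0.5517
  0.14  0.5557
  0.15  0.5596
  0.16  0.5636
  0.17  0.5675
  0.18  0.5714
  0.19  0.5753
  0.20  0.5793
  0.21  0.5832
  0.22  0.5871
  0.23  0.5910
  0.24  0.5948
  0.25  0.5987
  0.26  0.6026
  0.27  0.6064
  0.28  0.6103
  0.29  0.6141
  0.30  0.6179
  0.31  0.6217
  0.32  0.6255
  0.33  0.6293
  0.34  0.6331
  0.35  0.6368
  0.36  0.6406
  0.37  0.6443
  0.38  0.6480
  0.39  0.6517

σ√T = 0.54 × 0.8660 = 0.4677
d₁ = [ln(280/310) + (0.05 + 0.54²/2)·0.75] / 0.4677 = [-0.1018 + 0.1469] / 0.4677 = 0.0964 ⇒ 0.10
d₂ = d₁ − σ√T = 0.0964 − 0.4677 = -0.3713 ⇒ -0.37
exp(−rT) = exp(−0.05·0.75) = 0.9632
P = 310·0.9632·N(0.37) − 280·N(-0.10) = 310·0.9632·0.6443 − 280·0.4602 = 192.3828 − 128.8560 = 63.5268

$63.53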